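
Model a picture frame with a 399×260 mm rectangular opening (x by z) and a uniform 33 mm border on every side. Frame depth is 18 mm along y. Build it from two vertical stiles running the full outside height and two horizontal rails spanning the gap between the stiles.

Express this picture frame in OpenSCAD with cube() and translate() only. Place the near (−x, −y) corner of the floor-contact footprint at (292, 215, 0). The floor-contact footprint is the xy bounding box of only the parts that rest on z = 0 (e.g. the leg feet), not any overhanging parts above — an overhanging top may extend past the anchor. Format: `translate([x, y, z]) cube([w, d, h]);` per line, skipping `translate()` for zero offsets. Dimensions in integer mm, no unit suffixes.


translate([292, 215, 0]) cube([33, 18, 326]);
translate([724, 215, 0]) cube([33, 18, 326]);
translate([325, 215, 0]) cube([399, 18, 33]);
translate([325, 215, 293]) cube([399, 18, 33]);


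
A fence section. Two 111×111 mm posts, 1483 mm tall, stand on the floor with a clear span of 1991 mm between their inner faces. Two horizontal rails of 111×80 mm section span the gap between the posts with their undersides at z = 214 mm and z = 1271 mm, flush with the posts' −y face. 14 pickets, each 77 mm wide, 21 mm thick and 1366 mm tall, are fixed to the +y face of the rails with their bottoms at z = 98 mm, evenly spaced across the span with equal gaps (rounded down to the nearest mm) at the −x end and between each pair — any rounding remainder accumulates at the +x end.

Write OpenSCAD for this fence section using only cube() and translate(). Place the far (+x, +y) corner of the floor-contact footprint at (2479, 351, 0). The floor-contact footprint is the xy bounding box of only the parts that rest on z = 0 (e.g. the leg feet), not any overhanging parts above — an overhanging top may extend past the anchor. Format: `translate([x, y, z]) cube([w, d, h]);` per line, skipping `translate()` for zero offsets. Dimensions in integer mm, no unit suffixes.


translate([266, 240, 0]) cube([111, 111, 1483]);
translate([2368, 240, 0]) cube([111, 111, 1483]);
translate([377, 240, 214]) cube([1991, 111, 80]);
translate([377, 240, 1271]) cube([1991, 111, 80]);
translate([437, 351, 98]) cube([77, 21, 1366]);
translate([574, 351, 98]) cube([77, 21, 1366]);
translate([711, 351, 98]) cube([77, 21, 1366]);
translate([848, 351, 98]) cube([77, 21, 1366]);
translate([985, 351, 98]) cube([77, 21, 1366]);
translate([1122, 351, 98]) cube([77, 21, 1366]);
translate([1259, 351, 98]) cube([77, 21, 1366]);
translate([1396, 351, 98]) cube([77, 21, 1366]);
translate([1533, 351, 98]) cube([77, 21, 1366]);
translate([1670, 351, 98]) cube([77, 21, 1366]);
translate([1807, 351, 98]) cube([77, 21, 1366]);
translate([1944, 351, 98]) cube([77, 21, 1366]);
translate([2081, 351, 98]) cube([77, 21, 1366]);
translate([2218, 351, 98]) cube([77, 21, 1366]);


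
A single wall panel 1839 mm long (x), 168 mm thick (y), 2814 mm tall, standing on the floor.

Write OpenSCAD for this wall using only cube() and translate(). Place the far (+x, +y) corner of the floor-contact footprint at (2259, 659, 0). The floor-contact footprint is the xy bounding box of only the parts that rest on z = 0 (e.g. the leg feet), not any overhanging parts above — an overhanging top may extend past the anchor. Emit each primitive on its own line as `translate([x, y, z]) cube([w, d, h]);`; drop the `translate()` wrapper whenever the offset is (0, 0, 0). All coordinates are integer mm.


translate([420, 491, 0]) cube([1839, 168, 2814]);


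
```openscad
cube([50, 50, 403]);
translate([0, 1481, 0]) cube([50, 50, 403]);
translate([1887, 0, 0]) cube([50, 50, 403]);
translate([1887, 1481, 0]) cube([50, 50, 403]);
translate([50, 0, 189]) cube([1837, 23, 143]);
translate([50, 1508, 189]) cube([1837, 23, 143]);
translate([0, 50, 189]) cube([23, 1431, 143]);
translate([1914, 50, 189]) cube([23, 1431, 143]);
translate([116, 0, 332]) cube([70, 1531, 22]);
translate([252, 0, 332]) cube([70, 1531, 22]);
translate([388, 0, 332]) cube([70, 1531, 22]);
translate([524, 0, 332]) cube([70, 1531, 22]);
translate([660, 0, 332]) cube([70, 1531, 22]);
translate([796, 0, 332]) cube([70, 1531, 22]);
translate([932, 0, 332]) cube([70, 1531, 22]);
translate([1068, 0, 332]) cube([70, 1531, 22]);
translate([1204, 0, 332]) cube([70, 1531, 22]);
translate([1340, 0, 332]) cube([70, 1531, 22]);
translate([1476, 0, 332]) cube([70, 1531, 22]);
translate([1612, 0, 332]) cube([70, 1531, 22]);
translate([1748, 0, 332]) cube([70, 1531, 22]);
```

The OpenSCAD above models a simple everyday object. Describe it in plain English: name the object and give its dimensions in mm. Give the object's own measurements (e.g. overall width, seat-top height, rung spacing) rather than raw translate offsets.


A bed frame 1937 mm long (x) by 1531 mm wide (y). Four 50×50 mm corner posts, 403 mm tall, at the corners of the footprint. Four rails of 23 mm thickness and 143 mm height run between adjacent posts with their undersides at z = 189 mm, their outer faces flush with the outside of the frame (the two x-running rails run between the posts' inner faces; the two y-running rails run between the posts' inner faces). 13 slats, each 70 mm wide (x) and 22 mm thick, lie across the top of the two x-running rails, running the full 1531 mm width of the frame in y; along x they sit between the end posts with a 66 mm gap after the −x posts and between neighbouring slats, leaving 69 mm before the +x posts.


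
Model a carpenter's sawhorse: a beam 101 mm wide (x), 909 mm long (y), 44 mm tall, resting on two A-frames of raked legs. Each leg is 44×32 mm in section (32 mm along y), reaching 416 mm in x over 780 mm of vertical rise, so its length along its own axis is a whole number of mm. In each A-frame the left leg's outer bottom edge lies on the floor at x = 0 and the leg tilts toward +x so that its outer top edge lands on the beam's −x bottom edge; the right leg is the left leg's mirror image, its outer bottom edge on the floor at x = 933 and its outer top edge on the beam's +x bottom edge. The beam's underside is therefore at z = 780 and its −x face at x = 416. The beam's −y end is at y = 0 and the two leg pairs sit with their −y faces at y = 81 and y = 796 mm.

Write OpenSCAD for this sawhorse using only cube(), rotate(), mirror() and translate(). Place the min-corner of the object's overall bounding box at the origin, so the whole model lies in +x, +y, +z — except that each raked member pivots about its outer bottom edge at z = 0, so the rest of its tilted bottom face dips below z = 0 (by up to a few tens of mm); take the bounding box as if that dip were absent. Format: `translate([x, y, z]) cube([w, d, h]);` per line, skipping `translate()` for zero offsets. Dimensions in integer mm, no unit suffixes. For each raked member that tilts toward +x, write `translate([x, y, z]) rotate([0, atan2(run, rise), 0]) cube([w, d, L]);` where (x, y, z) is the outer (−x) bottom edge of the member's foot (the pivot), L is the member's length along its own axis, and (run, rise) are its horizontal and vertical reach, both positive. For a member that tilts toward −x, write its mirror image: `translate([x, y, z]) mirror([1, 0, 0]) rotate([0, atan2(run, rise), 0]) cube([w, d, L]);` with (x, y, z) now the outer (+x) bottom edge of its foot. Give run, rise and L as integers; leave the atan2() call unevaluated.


translate([416, 0, 780]) cube([101, 909, 44]);
translate([0, 81, 0]) rotate([0, atan2(416, 780), 0]) cube([44, 32, 884]);
translate([933, 81, 0]) mirror([1, 0, 0]) rotate([0, atan2(416, 780), 0]) cube([44, 32, 884]);
translate([0, 796, 0]) rotate([0, atan2(416, 780), 0]) cube([44, 32, 884]);
translate([933, 796, 0]) mirror([1, 0, 0]) rotate([0, atan2(416, 780), 0]) cube([44, 32, 884]);


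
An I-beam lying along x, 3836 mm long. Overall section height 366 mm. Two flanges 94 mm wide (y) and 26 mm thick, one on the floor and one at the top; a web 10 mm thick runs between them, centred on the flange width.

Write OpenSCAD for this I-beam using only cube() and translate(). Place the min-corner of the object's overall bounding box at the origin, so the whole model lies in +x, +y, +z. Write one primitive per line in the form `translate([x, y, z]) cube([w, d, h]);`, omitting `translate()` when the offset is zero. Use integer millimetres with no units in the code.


cube([3836, 94, 26]);
translate([0, 42, 26]) cube([3836, 10, 314]);
translate([0, 0, 340]) cube([3836, 94, 26]);


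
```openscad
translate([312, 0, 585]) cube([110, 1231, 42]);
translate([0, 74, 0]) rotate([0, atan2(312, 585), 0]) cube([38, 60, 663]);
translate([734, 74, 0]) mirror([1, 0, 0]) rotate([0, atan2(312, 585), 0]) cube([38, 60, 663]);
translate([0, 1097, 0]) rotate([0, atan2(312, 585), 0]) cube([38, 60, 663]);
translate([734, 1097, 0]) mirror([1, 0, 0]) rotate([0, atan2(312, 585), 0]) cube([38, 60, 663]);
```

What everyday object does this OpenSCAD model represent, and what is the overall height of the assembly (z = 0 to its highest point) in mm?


A sawhorse. The overall height is 627 mm.

A beam across two mirrored pairs of raked legs — a sawhorse. The beam's underside is at z = 585 (matching the legs' vertical rise in atan2(312, 585)) and the beam is 42 mm tall, so its top is at 585 + 42 = 627 mm. The raked legs top out at the beam's underside, so that is the highest point.


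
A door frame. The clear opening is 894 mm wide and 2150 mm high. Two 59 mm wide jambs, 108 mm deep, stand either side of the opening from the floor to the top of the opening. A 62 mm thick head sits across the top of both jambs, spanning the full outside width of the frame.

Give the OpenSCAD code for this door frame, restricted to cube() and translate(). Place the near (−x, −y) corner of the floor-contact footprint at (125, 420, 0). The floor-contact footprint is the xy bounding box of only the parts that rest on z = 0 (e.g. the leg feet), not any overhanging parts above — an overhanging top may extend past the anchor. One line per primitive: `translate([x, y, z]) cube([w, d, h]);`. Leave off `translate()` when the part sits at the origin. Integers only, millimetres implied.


translate([125, 420, 0]) cube([59, 108, 2150]);
translate([1078, 420, 0]) cube([59, 108, 2150]);
translate([125, 420, 2150]) cube([1012, 108, 62]);


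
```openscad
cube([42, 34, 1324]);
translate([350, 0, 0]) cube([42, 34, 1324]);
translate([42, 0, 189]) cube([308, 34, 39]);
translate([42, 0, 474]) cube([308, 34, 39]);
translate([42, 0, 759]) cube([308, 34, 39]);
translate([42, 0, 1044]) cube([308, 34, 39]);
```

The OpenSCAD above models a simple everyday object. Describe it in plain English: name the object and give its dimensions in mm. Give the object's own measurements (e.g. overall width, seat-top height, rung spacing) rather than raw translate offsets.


A straight ladder. Two 42×34 mm vertical rails, 1324 mm tall, stand 392 mm apart (outside-to-outside) with their front faces coplanar on the −y side. 4 rungs, each 34 mm deep and 39 mm tall, span between the inner faces of the rails, front faces flush with the rails. The lowest rung's underside is at z = 189 mm and rungs are spaced 285 mm apart (underside to underside).


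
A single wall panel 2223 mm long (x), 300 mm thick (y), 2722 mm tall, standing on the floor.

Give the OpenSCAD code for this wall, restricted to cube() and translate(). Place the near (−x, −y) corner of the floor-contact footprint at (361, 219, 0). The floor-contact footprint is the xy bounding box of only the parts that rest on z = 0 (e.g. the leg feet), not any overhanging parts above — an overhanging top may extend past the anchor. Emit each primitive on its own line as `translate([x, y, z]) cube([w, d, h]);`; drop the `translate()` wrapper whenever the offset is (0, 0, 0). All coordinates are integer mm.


translate([361, 219, 0]) cube([2223, 300, 2722]);


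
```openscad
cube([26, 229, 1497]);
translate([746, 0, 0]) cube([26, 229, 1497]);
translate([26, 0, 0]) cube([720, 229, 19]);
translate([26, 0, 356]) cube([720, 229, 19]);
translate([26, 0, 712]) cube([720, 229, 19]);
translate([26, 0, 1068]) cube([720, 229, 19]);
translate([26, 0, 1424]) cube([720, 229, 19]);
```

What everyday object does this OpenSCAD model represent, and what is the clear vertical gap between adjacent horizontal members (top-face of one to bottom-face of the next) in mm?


A bookshelf. The clear shelf gap is 337 mm.

Two tall side panels with 5 horizontal boards between them — a bookshelf. The first two shelf undersides are at z = 0 and z = 356; with shelf thickness 19, the clear gap is 356 − 0 − 19 = 337 mm.


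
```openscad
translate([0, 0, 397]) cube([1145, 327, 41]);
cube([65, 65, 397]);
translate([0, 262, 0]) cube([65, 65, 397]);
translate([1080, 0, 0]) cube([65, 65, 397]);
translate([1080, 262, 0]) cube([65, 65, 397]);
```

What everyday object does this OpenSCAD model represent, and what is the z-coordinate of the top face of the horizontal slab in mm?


A bench. The seat-top height is 438 mm.

A long slab on four corner posts — a bench. The slab sits at z = 397 with thickness 41, so the top is 397 + 41 = 438 mm.


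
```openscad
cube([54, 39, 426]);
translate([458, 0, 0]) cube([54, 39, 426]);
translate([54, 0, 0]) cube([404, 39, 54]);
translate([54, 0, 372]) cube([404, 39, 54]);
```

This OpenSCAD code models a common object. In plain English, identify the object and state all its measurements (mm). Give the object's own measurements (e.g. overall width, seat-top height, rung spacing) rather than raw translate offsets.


A rectangular picture frame lying in the x–z plane (depth along y). The opening is 404 mm wide (x) by 318 mm tall (z), surrounded by a border 54 mm wide on all four sides. The frame is 39 mm deep and is made of two full-height vertical stiles with two horizontal rails fitted between them.


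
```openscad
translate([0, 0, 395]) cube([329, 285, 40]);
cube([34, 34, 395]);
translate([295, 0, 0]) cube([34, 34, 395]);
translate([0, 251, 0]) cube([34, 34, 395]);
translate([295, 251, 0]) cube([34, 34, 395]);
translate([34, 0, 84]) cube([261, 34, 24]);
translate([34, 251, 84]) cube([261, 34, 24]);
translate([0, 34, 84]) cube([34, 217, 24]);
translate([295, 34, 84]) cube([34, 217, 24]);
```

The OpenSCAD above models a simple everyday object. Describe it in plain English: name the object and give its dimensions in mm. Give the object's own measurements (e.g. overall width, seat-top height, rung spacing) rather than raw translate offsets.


A simple wooden stool: a rectangular seat 329 mm (x) by 285 mm (y), 40 mm thick, top face at z = 435 mm, on four square legs, each 34×34 mm in cross-section. The legs rest on z = 0, each flush with a corner of the seat. Four stretchers, 34 mm wide and 24 mm tall, connect adjacent legs with their undersides at z = 84 mm, each running between the inner faces of the legs it joins and aligned with the legs' outer faces on the other axis.


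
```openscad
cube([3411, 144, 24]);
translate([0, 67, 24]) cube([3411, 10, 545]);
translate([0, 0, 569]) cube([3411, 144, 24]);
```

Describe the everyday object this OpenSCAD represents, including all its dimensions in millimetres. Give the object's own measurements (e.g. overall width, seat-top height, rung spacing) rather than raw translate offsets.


An I-beam lying along x, 3411 mm long. Overall section height 593 mm. Two flanges 144 mm wide (y) and 24 mm thick, one on the floor and one at the top; a web 10 mm thick runs between them, centred on the flange width.


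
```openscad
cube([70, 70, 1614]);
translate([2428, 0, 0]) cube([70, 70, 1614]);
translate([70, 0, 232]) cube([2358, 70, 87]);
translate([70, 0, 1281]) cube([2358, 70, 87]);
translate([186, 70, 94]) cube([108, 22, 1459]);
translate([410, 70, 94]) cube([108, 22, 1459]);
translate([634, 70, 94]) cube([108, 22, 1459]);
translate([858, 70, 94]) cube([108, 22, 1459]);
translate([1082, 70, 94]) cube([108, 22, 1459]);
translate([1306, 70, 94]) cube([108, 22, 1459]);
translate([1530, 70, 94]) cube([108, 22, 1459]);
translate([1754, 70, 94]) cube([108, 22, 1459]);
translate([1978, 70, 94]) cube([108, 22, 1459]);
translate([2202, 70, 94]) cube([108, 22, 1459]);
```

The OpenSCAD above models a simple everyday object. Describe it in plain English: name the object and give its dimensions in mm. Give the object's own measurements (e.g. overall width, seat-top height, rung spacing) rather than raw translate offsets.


A fence section. Two 70×70 mm posts, 1614 mm tall, stand on the floor with a clear span of 2358 mm between their inner faces. Two horizontal rails of 70×87 mm section span the gap between the posts with their undersides at z = 232 mm and z = 1281 mm, flush with the posts' −y face. 10 pickets, each 108 mm wide, 22 mm thick and 1459 mm tall, are fixed to the +y face of the rails with their bottoms at z = 94 mm, spaced across the span with a 116 mm gap after the −x post and between neighbouring pickets, with 118 mm left before the +x post.


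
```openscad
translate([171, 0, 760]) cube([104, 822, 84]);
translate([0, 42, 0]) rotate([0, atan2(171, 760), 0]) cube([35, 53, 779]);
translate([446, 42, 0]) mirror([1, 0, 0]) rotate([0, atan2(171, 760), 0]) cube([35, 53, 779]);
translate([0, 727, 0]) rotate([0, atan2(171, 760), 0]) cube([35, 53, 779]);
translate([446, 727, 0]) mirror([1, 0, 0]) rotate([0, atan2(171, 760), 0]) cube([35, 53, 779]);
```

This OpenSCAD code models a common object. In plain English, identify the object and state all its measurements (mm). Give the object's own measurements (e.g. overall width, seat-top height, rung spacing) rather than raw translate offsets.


A sawhorse. A 104×822×84 mm beam (x, y, z) sits on two A-frame leg pairs. Each pair is two raked legs of 35×53 mm section (53 mm along y) splaying symmetrically in x. Each leg rises 760 mm vertically over 171 mm of horizontal reach and is 779 mm long along its own axis. Every leg's outer bottom edge rests on the floor and its outer top edge meets a bottom edge of the beam — the left legs (tilting toward +x) meet the beam's −x bottom edge, the right legs (their mirror images, tilting toward −x) meet its +x bottom edge — so the leg tops tuck under the beam, the beam's underside is 760 mm above the floor, and the feet are 446 mm apart outside-to-outside with the beam centred between them. The two leg pairs are set in 42 mm from either end of the beam.


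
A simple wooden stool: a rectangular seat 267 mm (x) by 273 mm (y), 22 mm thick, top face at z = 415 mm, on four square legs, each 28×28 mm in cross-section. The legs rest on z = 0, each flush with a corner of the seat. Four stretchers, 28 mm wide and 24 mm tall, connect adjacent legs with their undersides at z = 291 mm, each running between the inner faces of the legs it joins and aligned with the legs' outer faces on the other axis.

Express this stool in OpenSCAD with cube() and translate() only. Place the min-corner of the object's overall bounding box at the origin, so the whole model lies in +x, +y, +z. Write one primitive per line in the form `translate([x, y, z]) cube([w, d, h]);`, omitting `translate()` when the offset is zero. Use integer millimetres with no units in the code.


translate([0, 0, 393]) cube([267, 273, 22]);
cube([28, 28, 393]);
translate([239, 0, 0]) cube([28, 28, 393]);
translate([0, 245, 0]) cube([28, 28, 393]);
translate([239, 245, 0]) cube([28, 28, 393]);
translate([28, 0, 291]) cube([211, 28, 24]);
translate([28, 245, 291]) cube([211, 28, 24]);
translate([0, 28, 291]) cube([28, 217, 24]);
translate([239, 28, 291]) cube([28, 217, 24]);


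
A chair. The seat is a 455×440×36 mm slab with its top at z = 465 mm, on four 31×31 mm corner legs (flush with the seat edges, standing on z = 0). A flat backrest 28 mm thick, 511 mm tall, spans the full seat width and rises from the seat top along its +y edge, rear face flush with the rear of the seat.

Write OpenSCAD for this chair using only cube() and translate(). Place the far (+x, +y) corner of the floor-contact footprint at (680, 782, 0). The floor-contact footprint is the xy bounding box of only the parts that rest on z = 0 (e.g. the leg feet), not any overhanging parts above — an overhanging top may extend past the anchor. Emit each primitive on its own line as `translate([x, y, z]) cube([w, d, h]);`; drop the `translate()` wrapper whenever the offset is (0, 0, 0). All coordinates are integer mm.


translate([225, 342, 429]) cube([455, 440, 36]);
translate([225, 342, 0]) cube([31, 31, 429]);
translate([649, 342, 0]) cube([31, 31, 429]);
translate([225, 751, 0]) cube([31, 31, 429]);
translate([649, 751, 0]) cube([31, 31, 429]);
translate([225, 754, 465]) cube([455, 28, 511]);


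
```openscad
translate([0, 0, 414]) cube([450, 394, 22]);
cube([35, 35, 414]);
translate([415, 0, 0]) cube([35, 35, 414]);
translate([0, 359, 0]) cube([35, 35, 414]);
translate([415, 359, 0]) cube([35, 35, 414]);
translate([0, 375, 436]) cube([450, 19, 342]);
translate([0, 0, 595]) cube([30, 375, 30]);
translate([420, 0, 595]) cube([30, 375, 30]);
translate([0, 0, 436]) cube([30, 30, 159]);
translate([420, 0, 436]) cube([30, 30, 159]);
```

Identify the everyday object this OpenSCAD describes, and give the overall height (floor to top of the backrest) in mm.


A chair. The overall height is 778 mm.

A slab on four corner posts with a tall panel at the back — a chair. The seat slab sits at z = 414 with thickness 22, and the 342 mm backrest starts at the seat top, so the overall height is 414 + 22 + 342 = 778 mm.


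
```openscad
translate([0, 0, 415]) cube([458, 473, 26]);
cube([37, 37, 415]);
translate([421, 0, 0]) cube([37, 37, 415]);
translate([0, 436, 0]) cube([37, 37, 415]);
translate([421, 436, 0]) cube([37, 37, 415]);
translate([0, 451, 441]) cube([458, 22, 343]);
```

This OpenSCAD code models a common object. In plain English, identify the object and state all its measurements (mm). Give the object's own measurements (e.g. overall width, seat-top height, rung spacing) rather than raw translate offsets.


A chair. The seat is a 458×473×26 mm slab with its top at z = 441 mm, on four 37×37 mm corner legs (flush with the seat edges, standing on z = 0). A flat backrest 22 mm thick, 343 mm tall, spans the full seat width and rises from the seat top along its +y edge, rear face flush with the rear of the seat.


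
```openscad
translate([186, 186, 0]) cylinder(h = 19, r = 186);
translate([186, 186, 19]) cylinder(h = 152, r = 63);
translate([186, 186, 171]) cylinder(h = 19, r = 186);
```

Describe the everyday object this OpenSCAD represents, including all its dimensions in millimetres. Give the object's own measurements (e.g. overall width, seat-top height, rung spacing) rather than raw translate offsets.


A spool: two coaxial disc flanges of radius 186 mm and thickness 19 mm, joined by a core cylinder of radius 63 mm and height 152 mm. The lower flange rests on z = 0 and the three cylinders share a vertical axis.


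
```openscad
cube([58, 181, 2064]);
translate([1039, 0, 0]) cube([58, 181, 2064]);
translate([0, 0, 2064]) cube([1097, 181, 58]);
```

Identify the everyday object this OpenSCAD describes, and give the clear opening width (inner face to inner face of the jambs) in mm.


A door frame. The clear opening width is 981 mm.

Two 2064 mm tall posts with a header on top — a door frame. The left jamb is 58 mm wide at x = 0; the right jamb starts at x = 1039. The clear opening is 1039 − 58 = 981 mm.


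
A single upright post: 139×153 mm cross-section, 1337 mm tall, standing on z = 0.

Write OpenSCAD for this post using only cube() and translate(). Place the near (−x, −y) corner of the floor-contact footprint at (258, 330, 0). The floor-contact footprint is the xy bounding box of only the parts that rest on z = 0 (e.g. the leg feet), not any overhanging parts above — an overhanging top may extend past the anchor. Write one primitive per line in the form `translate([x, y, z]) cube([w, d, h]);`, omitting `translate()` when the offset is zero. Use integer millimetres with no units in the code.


translate([258, 330, 0]) cube([139, 153, 1337]);


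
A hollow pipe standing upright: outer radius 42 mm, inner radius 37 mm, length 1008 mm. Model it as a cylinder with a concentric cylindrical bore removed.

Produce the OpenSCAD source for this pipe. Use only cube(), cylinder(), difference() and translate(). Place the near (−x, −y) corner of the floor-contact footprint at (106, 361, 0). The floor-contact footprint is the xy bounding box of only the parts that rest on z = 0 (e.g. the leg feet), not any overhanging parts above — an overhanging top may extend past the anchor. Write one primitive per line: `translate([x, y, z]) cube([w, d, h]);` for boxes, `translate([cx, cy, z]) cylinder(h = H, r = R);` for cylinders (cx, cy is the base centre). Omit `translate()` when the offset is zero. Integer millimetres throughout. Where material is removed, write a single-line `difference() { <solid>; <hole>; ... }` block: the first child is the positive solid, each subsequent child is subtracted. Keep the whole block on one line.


difference() { translate([148, 403, 0]) cylinder(h = 1008, r = 42); translate([148, 403, 0]) cylinder(h = 1008, r = 37); }


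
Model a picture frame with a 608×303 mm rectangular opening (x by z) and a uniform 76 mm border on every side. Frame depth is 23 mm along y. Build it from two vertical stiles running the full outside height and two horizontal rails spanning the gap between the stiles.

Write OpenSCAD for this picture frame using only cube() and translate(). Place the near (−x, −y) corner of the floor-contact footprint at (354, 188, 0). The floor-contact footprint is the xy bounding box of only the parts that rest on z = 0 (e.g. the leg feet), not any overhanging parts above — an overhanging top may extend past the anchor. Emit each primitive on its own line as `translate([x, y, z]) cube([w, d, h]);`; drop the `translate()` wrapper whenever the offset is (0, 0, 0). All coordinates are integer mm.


translate([354, 188, 0]) cube([76, 23, 455]);
translate([1038, 188, 0]) cube([76, 23, 455]);
translate([430, 188, 0]) cube([608, 23, 76]);
translate([430, 188, 379]) cube([608, 23, 76]);


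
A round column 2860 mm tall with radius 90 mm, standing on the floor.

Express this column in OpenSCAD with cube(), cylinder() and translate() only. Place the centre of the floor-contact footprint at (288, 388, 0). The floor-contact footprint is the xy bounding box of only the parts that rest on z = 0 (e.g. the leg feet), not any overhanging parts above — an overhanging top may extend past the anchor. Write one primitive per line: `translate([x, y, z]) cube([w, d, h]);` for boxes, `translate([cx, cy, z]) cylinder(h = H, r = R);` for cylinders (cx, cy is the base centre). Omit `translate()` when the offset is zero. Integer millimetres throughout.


translate([288, 388, 0]) cylinder(h = 2860, r = 90);


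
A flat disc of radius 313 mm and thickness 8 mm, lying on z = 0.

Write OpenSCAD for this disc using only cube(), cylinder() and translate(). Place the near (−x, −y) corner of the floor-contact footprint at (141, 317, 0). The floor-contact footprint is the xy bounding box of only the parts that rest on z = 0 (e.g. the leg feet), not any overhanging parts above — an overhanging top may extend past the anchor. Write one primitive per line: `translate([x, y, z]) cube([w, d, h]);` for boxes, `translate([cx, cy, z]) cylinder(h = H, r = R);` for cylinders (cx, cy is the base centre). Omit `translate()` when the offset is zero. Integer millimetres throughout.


translate([454, 630, 0]) cylinder(h = 8, r = 313);


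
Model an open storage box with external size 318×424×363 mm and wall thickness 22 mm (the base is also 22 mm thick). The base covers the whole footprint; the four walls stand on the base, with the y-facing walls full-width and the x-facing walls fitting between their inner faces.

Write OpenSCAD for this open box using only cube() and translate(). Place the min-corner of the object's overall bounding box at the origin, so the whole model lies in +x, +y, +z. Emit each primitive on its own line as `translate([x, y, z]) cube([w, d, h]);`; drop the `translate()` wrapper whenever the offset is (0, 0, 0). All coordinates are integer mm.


cube([318, 424, 22]);
translate([0, 0, 22]) cube([318, 22, 341]);
translate([0, 402, 22]) cube([318, 22, 341]);
translate([0, 22, 22]) cube([22, 380, 341]);
translate([296, 22, 22]) cube([22, 380, 341]);


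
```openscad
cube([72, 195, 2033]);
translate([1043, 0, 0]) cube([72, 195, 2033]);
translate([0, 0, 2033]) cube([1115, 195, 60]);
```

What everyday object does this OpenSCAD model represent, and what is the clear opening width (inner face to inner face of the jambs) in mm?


A door frame. The clear opening width is 971 mm.

Two 2033 mm tall posts with a header on top — a door frame. The left jamb is 72 mm wide at x = 0; the right jamb starts at x = 1043. The clear opening is 1043 − 72 = 971 mm.


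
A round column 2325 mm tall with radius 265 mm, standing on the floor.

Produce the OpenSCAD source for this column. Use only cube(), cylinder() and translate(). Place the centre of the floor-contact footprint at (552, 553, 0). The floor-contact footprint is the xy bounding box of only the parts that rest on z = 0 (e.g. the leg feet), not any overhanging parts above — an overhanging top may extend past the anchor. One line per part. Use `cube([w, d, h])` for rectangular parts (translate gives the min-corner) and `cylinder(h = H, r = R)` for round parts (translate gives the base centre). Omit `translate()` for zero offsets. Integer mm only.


translate([552, 553, 0]) cylinder(h = 2325, r = 265);


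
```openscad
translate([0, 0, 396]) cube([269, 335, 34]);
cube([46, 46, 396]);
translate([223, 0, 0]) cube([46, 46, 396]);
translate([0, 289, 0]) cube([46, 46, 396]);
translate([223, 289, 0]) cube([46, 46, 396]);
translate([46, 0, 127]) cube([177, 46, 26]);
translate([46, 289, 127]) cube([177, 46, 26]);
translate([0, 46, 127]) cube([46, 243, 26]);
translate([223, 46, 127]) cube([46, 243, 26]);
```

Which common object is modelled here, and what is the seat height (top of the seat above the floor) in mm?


A stool. The seat height is 430 mm.

A 269×335×34 slab at z = 396 on four corner posts — a stool. The seat top is 396 + 34 = 430 mm.


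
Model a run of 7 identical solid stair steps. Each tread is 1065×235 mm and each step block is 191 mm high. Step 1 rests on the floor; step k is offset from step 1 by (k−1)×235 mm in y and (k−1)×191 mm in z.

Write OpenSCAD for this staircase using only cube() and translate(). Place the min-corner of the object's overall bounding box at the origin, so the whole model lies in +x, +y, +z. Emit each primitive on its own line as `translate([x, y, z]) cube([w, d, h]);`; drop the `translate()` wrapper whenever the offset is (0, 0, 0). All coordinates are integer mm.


cube([1065, 235, 191]);
translate([0, 235, 191]) cube([1065, 235, 191]);
translate([0, 470, 382]) cube([1065, 235, 191]);
translate([0, 705, 573]) cube([1065, 235, 191]);
translate([0, 940, 764]) cube([1065, 235, 191]);
translate([0, 1175, 955]) cube([1065, 235, 191]);
translate([0, 1410, 1146]) cube([1065, 235, 191]);


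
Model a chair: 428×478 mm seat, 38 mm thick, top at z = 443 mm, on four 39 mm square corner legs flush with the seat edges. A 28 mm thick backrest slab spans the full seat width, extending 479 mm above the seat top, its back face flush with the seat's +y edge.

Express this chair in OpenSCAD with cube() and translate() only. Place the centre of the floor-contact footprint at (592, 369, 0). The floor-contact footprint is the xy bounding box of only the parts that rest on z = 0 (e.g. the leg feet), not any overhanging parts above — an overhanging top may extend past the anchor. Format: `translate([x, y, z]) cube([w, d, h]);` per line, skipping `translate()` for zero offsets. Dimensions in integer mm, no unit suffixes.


// leg_h = 443 - 38 = 405
translate([378, 130, 405]) cube([428, 478, 38]);
translate([378, 130, 0]) cube([39, 39, 405]);
translate([767, 130, 0]) cube([39, 39, 405]);
translate([378, 569, 0]) cube([39, 39, 405]);
translate([767, 569, 0]) cube([39, 39, 405]);
translate([378, 580, 443]) cube([428, 28, 479]);


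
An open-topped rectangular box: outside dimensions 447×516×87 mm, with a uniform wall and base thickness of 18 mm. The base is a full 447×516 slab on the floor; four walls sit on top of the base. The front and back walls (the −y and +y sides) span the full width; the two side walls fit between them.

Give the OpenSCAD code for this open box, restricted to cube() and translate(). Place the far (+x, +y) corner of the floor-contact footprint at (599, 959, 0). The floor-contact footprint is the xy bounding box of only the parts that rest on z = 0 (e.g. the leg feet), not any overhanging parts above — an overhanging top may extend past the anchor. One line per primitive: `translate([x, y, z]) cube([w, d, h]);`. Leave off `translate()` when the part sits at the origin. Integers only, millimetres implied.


translate([152, 443, 0]) cube([447, 516, 18]);
translate([152, 443, 18]) cube([447, 18, 69]);
translate([152, 941, 18]) cube([447, 18, 69]);
translate([152, 461, 18]) cube([18, 480, 69]);
translate([581, 461, 18]) cube([18, 480, 69]);


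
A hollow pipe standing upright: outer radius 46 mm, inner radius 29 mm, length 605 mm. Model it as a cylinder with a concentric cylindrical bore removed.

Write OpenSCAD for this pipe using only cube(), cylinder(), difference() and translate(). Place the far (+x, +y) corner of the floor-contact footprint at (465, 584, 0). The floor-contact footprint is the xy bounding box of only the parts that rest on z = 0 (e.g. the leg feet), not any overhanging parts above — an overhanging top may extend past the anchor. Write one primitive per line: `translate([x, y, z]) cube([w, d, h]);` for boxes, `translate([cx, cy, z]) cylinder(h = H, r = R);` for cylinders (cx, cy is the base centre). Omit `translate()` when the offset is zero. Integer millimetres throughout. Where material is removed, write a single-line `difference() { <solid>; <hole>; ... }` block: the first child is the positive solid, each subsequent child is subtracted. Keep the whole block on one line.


difference() { translate([419, 538, 0]) cylinder(h = 605, r = 46); translate([419, 538, 0]) cylinder(h = 605, r = 29); }


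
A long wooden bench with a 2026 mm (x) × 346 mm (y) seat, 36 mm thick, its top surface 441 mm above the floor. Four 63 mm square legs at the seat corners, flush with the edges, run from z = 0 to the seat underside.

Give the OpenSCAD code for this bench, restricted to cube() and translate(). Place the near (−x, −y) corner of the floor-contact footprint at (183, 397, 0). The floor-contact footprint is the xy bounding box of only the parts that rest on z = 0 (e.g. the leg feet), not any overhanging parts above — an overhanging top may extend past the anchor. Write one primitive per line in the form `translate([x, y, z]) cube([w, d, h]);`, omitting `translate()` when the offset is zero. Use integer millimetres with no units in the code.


translate([183, 397, 405]) cube([2026, 346, 36]);
translate([183, 397, 0]) cube([63, 63, 405]);
translate([183, 680, 0]) cube([63, 63, 405]);
translate([2146, 397, 0]) cube([63, 63, 405]);
translate([2146, 680, 0]) cube([63, 63, 405]);


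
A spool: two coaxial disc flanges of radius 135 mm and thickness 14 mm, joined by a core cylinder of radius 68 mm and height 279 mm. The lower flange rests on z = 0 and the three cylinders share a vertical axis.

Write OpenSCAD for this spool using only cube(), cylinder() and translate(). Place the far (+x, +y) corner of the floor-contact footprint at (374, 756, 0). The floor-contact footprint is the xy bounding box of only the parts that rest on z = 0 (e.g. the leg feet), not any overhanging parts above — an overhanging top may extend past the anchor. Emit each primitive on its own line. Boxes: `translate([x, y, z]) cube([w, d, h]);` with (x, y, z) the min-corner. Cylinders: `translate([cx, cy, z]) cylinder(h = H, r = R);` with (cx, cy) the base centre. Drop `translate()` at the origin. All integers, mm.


translate([239, 621, 0]) cylinder(h = 14, r = 135);
translate([239, 621, 14]) cylinder(h = 279, r = 68);
translate([239, 621, 293]) cylinder(h = 14, r = 135);


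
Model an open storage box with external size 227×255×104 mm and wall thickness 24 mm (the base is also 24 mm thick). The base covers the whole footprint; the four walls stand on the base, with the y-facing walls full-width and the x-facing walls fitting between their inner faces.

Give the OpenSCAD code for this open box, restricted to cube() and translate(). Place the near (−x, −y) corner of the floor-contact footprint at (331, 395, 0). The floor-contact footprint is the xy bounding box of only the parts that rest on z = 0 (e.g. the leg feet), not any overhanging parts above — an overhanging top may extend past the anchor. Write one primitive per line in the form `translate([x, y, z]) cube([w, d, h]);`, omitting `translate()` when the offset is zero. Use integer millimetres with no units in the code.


translate([331, 395, 0]) cube([227, 255, 24]);
translate([331, 395, 24]) cube([227, 24, 80]);
translate([331, 626, 24]) cube([227, 24, 80]);
translate([331, 419, 24]) cube([24, 207, 80]);
translate([534, 419, 24]) cube([24, 207, 80]);


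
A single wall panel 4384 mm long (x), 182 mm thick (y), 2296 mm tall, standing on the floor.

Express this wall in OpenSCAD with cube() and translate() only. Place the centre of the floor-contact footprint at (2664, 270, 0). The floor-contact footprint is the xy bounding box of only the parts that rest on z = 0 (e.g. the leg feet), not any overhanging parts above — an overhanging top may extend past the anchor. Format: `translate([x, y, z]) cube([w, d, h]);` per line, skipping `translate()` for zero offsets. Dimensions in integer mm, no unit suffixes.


translate([472, 179, 0]) cube([4384, 182, 2296]);


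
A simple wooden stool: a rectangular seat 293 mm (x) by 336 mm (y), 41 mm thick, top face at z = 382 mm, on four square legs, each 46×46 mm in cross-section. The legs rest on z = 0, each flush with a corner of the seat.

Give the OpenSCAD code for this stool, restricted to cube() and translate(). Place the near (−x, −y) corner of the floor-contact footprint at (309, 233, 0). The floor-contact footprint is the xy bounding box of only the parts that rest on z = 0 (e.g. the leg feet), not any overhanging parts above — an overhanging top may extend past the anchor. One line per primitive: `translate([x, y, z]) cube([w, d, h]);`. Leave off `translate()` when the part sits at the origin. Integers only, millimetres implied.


translate([309, 233, 341]) cube([293, 336, 41]);
translate([309, 233, 0]) cube([46, 46, 341]);
translate([556, 233, 0]) cube([46, 46, 341]);
translate([309, 523, 0]) cube([46, 46, 341]);
translate([556, 523, 0]) cube([46, 46, 341]);


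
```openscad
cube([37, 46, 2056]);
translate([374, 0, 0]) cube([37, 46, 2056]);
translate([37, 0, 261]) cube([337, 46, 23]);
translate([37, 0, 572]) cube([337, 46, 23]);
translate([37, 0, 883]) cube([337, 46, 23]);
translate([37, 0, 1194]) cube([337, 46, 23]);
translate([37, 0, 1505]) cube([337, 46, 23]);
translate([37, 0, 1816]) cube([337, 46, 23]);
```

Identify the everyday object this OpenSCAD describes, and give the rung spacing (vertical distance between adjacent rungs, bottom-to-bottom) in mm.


A ladder. The rung spacing is 311 mm.

Two tall 37×46 posts with 6 short bars between them — a ladder. Adjacent rungs sit at z = 261 and z = 572, so the spacing is 572 − 261 = 311 mm.


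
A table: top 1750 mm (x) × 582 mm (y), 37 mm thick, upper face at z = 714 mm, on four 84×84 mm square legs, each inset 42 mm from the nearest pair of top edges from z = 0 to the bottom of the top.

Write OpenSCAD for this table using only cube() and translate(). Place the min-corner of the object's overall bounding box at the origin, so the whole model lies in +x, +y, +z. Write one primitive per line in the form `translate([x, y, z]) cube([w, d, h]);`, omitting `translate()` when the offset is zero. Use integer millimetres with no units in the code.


translate([0, 0, 677]) cube([1750, 582, 37]);
translate([42, 42, 0]) cube([84, 84, 677]);
translate([1624, 42, 0]) cube([84, 84, 677]);
translate([42, 456, 0]) cube([84, 84, 677]);
translate([1624, 456, 0]) cube([84, 84, 677]);
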